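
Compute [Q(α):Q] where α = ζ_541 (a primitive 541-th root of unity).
[Q(α):Q] = 540

The minimal polynomial of ζ_541 over Q is the 541-th cyclotomic polynomial Φ_541(x), which is irreducible over Q and has degree φ(541) = 540. Hence [Q(α):Q] = φ(541) = 540.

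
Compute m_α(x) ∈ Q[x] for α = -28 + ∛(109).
m_α(x) = x^3 + 84x^2 + 2352x + 21843

Set β = α + 28 = ∛(109), so β^3 = 109. Then (α + 28)^3 - 109 = 0, i.e. α is a root of g(x) = (x + 28)^3 - 109 = x^3 + 84x^2 + 2352x + 21843. Since g(x) = h(x + 28) where h(x) = x^3 - 109, and h is irreducible over Q (because 109 is not a perfect cube, so h has no rational root, and a monic cubic with no rational root is irreducible), g is also irreducible (irreducibility is preserved under the substitution x → x + 28). Hence m_α(x) = x^3 + 84x^2 + 2352x + 21843.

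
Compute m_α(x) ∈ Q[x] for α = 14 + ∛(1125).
m_α(x) = x^3 - 42x^2 + 588x - 3869

Set β = α - 14 = ∛(1125), so β^3 = 1125. Then (α - 14)^3 - 1125 = 0, i.e. α is a root of g(x) = (x - 14)^3 - 1125 = x^3 - 42x^2 + 588x - 3869. Since g(x) = h(x - 14) where h(x) = x^3 - 1125, and h is irreducible over Q (because 1125 is not a perfect cube, so h has no rational root, and a monic cubic with no rational root is irreducible), g is also irreducible (irreducibility is preserved under the substitution x → x - 14). Hence m_α(x) = x^3 - 42x^2 + 588x - 3869.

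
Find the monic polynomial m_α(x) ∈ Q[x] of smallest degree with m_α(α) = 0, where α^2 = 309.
m_α(x) = x^2 - 309

α satisfies α^2 - 309 = 0, so x^2 - 309 annihilates α. Since d = 309 is squarefree and ≠ 1, it is not a perfect square in Q, so x^2 - 309 has no rational root and is therefore irreducible over Q (a degree-2 polynomial over a field is irreducible iff it has no root). Hence m_α(x) = x^2 - 309.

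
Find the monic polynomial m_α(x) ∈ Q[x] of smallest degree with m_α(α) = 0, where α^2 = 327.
m_α(x) = x^2 - 327

α satisfies α^2 - 327 = 0, so x^2 - 327 annihilates α. Since d = 327 is squarefree and ≠ 1, it is not a perfect square in Q, so x^2 - 327 has no rational root and is therefore irreducible over Q (a degree-2 polynomial over a field is irreducible iff it has no root). Hence m_α(x) = x^2 - 327.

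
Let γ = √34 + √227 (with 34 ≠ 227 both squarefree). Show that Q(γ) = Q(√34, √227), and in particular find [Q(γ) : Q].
[Q(γ) : Q] = 4 (equivalently, Q(γ) = Q(√34, √227))

Obviously Q(γ) ⊆ Q(√34, √227), and [Q(√34, √227):Q] = 4 (since 34, 227 are distinct squarefree integers > 1 with 7718 not a perfect square). To show equality we compute the minimal polynomial of γ. From γ = √34 + √227: γ^2 = 34 + 2√(7718) + 227 = 261 + 2√(7718), so γ^2 - 261 = 2√(7718); squaring, (γ^2 - 261)^2 = 4·7718, i.e. γ^4 - 522γ^2 + 68121 - 30872 = 0, i.e. γ^4 - 522γ^2 + 37249 = 0. So γ is a root of x^4 - 522x^2 + 37249. This polynomial is irreducible over Q: it has no rational root (each ±√34 ± √227 is irrational), and any factorization into two quadratics over Q would force √(7718) ∈ Q (pairing opposite roots) or √34, √227 ∈ Q (other pairings), all impossible. Hence [Q(γ):Q] = 4 = [Q(√34, √227):Q], so Q(γ) = Q(√34, √227).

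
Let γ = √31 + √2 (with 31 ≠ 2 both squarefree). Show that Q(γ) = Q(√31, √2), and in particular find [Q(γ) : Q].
[Q(γ) : Q] = 4 (equivalently, Q(γ) = Q(√31, √2))

Obviously Q(γ) ⊆ Q(√31, √2), and [Q(√31, √2):Q] = 4 (since 31, 2 are distinct squarefree integers > 1 with 62 not a perfect square). To show equality we compute the minimal polynomial of γ. From γ = √31 + √2: γ^2 = 31 + 2√(62) + 2 = 33 + 2√(62), so γ^2 - 33 = 2√(62); squaring, (γ^2 - 33)^2 = 4·62, i.e. γ^4 - 66γ^2 + 1089 - 248 = 0, i.e. γ^4 - 66γ^2 + 841 = 0. So γ is a root of x^4 - 66x^2 + 841. This polynomial is irreducible over Q: it has no rational root (each ±√31 ± √2 is irrational), and any factorization into two quadratics over Q would force √(62) ∈ Q (pairing opposite roots) or √31, √2 ∈ Q (other pairings), all impossible. Hence [Q(γ):Q] = 4 = [Q(√31, √2):Q], so Q(γ) = Q(√31, √2).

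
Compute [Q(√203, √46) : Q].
[Q(√203, √46) : Q] = 4

[Q(√203):Q] = 2 (min poly x^2 - 203, irreducible since 203 is squarefree > 1). For the top step, suppose √46 ∈ Q(√203), say √46 = c + d√203 with c, d ∈ Q. Squaring: 46 = c^2 + 203d^2 + 2cd√203. Since √203 ∉ Q this forces 2cd = 0. If d = 0 then √46 = c ∈ Q, contradicting 46 squarefree > 1. If c = 0 then 46 = 203d^2, so 203·46 = (203d)^2 is a perfect square in Q — but 203·46 = 9338 is not a perfect square (since 203 and 46 are distinct squarefree integers). Contradiction. Hence √46 ∉ Q(√203), so x^2 - 46 stays irreducible over Q(√203) and [Q(√203, √46) : Q(√203)] = 2. By the tower law, [Q(√203, √46) : Q] = 2 · 2 = 4.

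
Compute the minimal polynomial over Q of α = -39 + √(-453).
m_α(x) = x^2 + 78x + 1974

From α + 39 = √(-453), squaring gives (α + 39)^2 = -453, i.e. α^2 + 78α + 1521 = -453, so α^2 + 78α + 1974 = 0. The discriminant of x^2 + 78x + 1974 is (78)^2 - 4·(1974) = 6084 - 7896 = -1812, and 4·(-453) is not a perfect square in Q since -453 is squarefree and ≠ 1. Hence x^2 + 78x + 1974 is irreducible over Q and is the minimal polynomial of α.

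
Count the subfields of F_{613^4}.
F_{613^4} has 3 subfields

The subfields of F_{p^n} are exactly the fields F_{p^d} for d | n (each is the fixed field of the unique index-d subgroup of Gal(F_{p^n}/F_p) ≅ Z/nZ). The divisors of n = 4 are {1, 2, 4}, giving 3 subfields: F_{613^1}, F_{613^2}, F_{613^4}.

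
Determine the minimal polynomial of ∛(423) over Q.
m_α(x) = x^3 - 423

α satisfies α^3 = 423, so x^3 - 423 annihilates α. By the rational root test, a rational root p/q (in lowest terms) of x^3 - 423 would satisfy p^3 = 423 q^3, forcing q = 1 and p^3 = 423; but 423 is not a perfect cube, contradiction. A monic cubic over Q with no rational root is irreducible (any nontrivial factorization would include a linear factor). Hence x^3 - 423 is the minimal polynomial of α, and in particular [Q(α):Q] = 3.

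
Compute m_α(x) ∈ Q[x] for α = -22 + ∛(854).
m_α(x) = x^3 + 66x^2 + 1452x + 9794

Set β = α + 22 = ∛(854), so β^3 = 854. Then (α + 22)^3 - 854 = 0, i.e. α is a root of g(x) = (x + 22)^3 - 854 = x^3 + 66x^2 + 1452x + 9794. Since g(x) = h(x + 22) where h(x) = x^3 - 854, and h is irreducible over Q (because 854 is not a perfect cube, so h has no rational root, and a monic cubic with no rational root is irreducible), g is also irreducible (irreducibility is preserved under the substitution x → x + 22). Hence m_α(x) = x^3 + 66x^2 + 1452x + 9794.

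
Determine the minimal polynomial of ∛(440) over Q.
m_α(x) = x^3 - 440

α satisfies α^3 = 440, so x^3 - 440 annihilates α. By the rational root test, a rational root p/q (in lowest terms) of x^3 - 440 would satisfy p^3 = 440 q^3, forcing q = 1 and p^3 = 440; but 440 is not a perfect cube, contradiction. A monic cubic over Q with no rational root is irreducible (any nontrivial factorization would include a linear factor). Hence x^3 - 440 is the minimal polynomial of α, and in particular [Q(α):Q] = 3.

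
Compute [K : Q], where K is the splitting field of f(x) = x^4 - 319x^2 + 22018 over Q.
[K : Q] = 4

Solving the quadratic in x^2: x^2 = (319 ± √(319^2 - 4·22018))/2 = (319 ± √13689)/2 = (319 ± 117)/2, giving x^2 = 101 or x^2 = 218. So f(x) = (x^2 - 101)(x^2 - 218) and the roots of f are ±√101, ±√218. Hence the splitting field is K = Q(√101, √218). Since 101 and 218 are distinct squarefree integers > 1, their product 22018 is not a perfect square, so √218 ∉ Q(√101). By the tower law [K:Q] = [Q(√101,√218):Q(√101)] · [Q(√101):Q] = 2 · 2 = 4.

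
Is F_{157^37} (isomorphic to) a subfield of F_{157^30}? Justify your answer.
No: F_{157^37} is not a subfield of F_{157^30}

F_{p^m} embeds in F_{p^n} iff m | n. Here 37 ∤ 30 (since 30 = 0·37 + 30 with remainder 30 ≠ 0), so F_{157^37} is not a subfield of F_{157^30}. Equivalently: if it were, the tower law would give 37 = [F_{157^37}:F_157] dividing [F_{157^30}:F_157] = 30, contradiction.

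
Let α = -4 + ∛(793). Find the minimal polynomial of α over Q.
m_α(x) = x^3 + 12x^2 + 48x - 729

Set β = α + 4 = ∛(793), so β^3 = 793. Then (α + 4)^3 - 793 = 0, i.e. α is a root of g(x) = (x + 4)^3 - 793 = x^3 + 12x^2 + 48x - 729. Since g(x) = h(x + 4) where h(x) = x^3 - 793, and h is irreducible over Q (because 793 is not a perfect cube, so h has no rational root, and a monic cubic with no rational root is irreducible), g is also irreducible (irreducibility is preserved under the substitution x → x + 4). Hence m_α(x) = x^3 + 12x^2 + 48x - 729.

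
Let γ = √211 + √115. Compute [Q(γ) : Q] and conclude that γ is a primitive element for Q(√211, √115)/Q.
[Q(γ) : Q] = 4 (equivalently, Q(γ) = Q(√211, √115))

Obviously Q(γ) ⊆ Q(√211, √115), and [Q(√211, √115):Q] = 4 (since 211, 115 are distinct squarefree integers > 1 with 24265 not a perfect square). To show equality we compute the minimal polynomial of γ. From γ = √211 + √115: γ^2 = 211 + 2√(24265) + 115 = 326 + 2√(24265), so γ^2 - 326 = 2√(24265); squaring, (γ^2 - 326)^2 = 4·24265, i.e. γ^4 - 652γ^2 + 106276 - 97060 = 0, i.e. γ^4 - 652γ^2 + 9216 = 0. So γ is a root of x^4 - 652x^2 + 9216. This polynomial is irreducible over Q: it has no rational root (each ±√211 ± √115 is irrational), and any factorization into two quadratics over Q would force √(24265) ∈ Q (pairing opposite roots) or √211, √115 ∈ Q (other pairings), all impossible. Hence [Q(γ):Q] = 4 = [Q(√211, √115):Q], so Q(γ) = Q(√211, √115).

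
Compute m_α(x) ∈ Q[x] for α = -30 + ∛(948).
m_α(x) = x^3 + 90x^2 + 2700x + 26052

Set β = α + 30 = ∛(948), so β^3 = 948. Then (α + 30)^3 - 948 = 0, i.e. α is a root of g(x) = (x + 30)^3 - 948 = x^3 + 90x^2 + 2700x + 26052. Since g(x) = h(x + 30) where h(x) = x^3 - 948, and h is irreducible over Q (because 948 is not a perfect cube, so h has no rational root, and a monic cubic with no rational root is irreducible), g is also irreducible (irreducibility is preserved under the substitution x → x + 30). Hence m_α(x) = x^3 + 90x^2 + 2700x + 26052.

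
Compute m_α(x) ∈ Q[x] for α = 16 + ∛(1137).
m_α(x) = x^3 - 48x^2 + 768x - 5233

Set β = α - 16 = ∛(1137), so β^3 = 1137. Then (α - 16)^3 - 1137 = 0, i.e. α is a root of g(x) = (x - 16)^3 - 1137 = x^3 - 48x^2 + 768x - 5233. Since g(x) = h(x - 16) where h(x) = x^3 - 1137, and h is irreducible over Q (because 1137 is not a perfect cube, so h has no rational root, and a monic cubic with no rational root is irreducible), g is also irreducible (irreducibility is preserved under the substitution x → x - 16). Hence m_α(x) = x^3 - 48x^2 + 768x - 5233.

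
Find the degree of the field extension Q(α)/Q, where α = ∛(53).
[Q(α):Q] = 3

The minimal polynomial of α is x^3 - 53, irreducible over Q since 53 is not a perfect cube (so x^3 - 53 has no rational root). Hence [Q(α):Q] = deg(m_α) = 3.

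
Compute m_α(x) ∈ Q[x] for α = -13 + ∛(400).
m_α(x) = x^3 + 39x^2 + 507x + 1797

Set β = α + 13 = ∛(400), so β^3 = 400. Then (α + 13)^3 - 400 = 0, i.e. α is a root of g(x) = (x + 13)^3 - 400 = x^3 + 39x^2 + 507x + 1797. Since g(x) = h(x + 13) where h(x) = x^3 - 400, and h is irreducible over Q (because 400 is not a perfect cube, so h has no rational root, and a monic cubic with no rational root is irreducible), g is also irreducible (irreducibility is preserved under the substitution x → x + 13). Hence m_α(x) = x^3 + 39x^2 + 507x + 1797.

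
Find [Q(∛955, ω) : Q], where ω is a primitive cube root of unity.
[Q(∛955, ω) : Q] = 6

[Q(∛955):Q] = 3 (min poly x^3 - 955, irreducible since 955 is not a perfect cube). [Q(ω):Q] = 2 (min poly x^2 + x + 1). Since Q(∛955) ⊂ R and ω ∉ R, we have ω ∉ Q(∛955), so x^2 + x + 1 remains irreducible over Q(∛955) and [Q(∛955, ω) : Q(∛955)] = 2. By the tower law, [Q(∛955, ω) : Q] = 3 · 2 = 6. (In fact Q(∛955, ω) is the splitting field of x^3 - 955 over Q.)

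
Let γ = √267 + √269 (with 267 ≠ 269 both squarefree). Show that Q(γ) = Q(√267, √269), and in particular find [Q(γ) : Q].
[Q(γ) : Q] = 4 (equivalently, Q(γ) = Q(√267, √269))

Obviously Q(γ) ⊆ Q(√267, √269), and [Q(√267, √269):Q] = 4 (since 267, 269 are distinct squarefree integers > 1 with 71823 not a perfect square). To show equality we compute the minimal polynomial of γ. From γ = √267 + √269: γ^2 = 267 + 2√(71823) + 269 = 536 + 2√(71823), so γ^2 - 536 = 2√(71823); squaring, (γ^2 - 536)^2 = 4·71823, i.e. γ^4 - 1072γ^2 + 287296 - 287292 = 0, i.e. γ^4 - 1072γ^2 + 4 = 0. So γ is a root of x^4 - 1072x^2 + 4. This polynomial is irreducible over Q: it has no rational root (each ±√267 ± √269 is irrational), and any factorization into two quadratics over Q would force √(71823) ∈ Q (pairing opposite roots) or √267, √269 ∈ Q (other pairings), all impossible. Hence [Q(γ):Q] = 4 = [Q(√267, √269):Q], so Q(γ) = Q(√267, √269).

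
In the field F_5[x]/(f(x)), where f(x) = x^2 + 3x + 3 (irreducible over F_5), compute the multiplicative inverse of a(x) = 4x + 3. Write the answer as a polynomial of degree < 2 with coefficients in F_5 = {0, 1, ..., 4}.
a(x)^(-1) ≡ x + 1 (mod f(x))

Since f is irreducible over F_5, F_5[x]/(f) is a field and a(x) ≠ 0 has an inverse. Apply the extended Euclidean algorithm to f(x) and a(x) in F_5[x]: f(x) = (4x + 4)·a(x) + (1). The last nonzero remainder is the constant 1 = gcd(f, a) in F_5. Back-substituting through the division chain expresses 1 = s(x)·a(x) + t(x)·f(x) with s(x) ≡ x + 1 (mod f), so a(x)^(-1) ≡ s(x) = x + 1 (mod f). Check: (4x + 3)·(x + 1) = 4x^2 + 2x + 3 ≡ 1 (mod x^2 + 3x + 3).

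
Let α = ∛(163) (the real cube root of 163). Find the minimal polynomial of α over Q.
m_α(x) = x^3 - 163

α satisfies α^3 = 163, so x^3 - 163 annihilates α. By the rational root test, a rational root p/q (in lowest terms) of x^3 - 163 would satisfy p^3 = 163 q^3, forcing q = 1 and p^3 = 163; but 163 is not a perfect cube, contradiction. A monic cubic over Q with no rational root is irreducible (any nontrivial factorization would include a linear factor). Hence x^3 - 163 is the minimal polynomial of α, and in particular [Q(α):Q] = 3.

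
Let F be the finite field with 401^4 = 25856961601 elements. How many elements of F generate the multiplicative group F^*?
There are φ(25856961600) = 6325862400 primitive elements

F_q^* is cyclic of order q - 1 = 25856961600. A cyclic group of order m has exactly φ(m) generators. Here m = 25856961600 = 2^6 · 3 · 5^2 · 37 · 41 · 53 · 67, so the number of primitive elements is φ(25856961600) = 6325862400.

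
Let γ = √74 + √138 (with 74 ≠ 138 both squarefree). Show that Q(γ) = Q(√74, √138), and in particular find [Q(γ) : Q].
[Q(γ) : Q] = 4 (equivalently, Q(γ) = Q(√74, √138))

Obviously Q(γ) ⊆ Q(√74, √138), and [Q(√74, √138):Q] = 4 (since 74, 138 are distinct squarefree integers > 1 with 10212 not a perfect square). To show equality we compute the minimal polynomial of γ. From γ = √74 + √138: γ^2 = 74 + 2√(10212) + 138 = 212 + 2√(10212), so γ^2 - 212 = 2√(10212); squaring, (γ^2 - 212)^2 = 4·10212, i.e. γ^4 - 424γ^2 + 44944 - 40848 = 0, i.e. γ^4 - 424γ^2 + 4096 = 0. So γ is a root of x^4 - 424x^2 + 4096. This polynomial is irreducible over Q: it has no rational root (each ±√74 ± √138 is irrational), and any factorization into two quadratics over Q would force √(10212) ∈ Q (pairing opposite roots) or √74, √138 ∈ Q (other pairings), all impossible. Hence [Q(γ):Q] = 4 = [Q(√74, √138):Q], so Q(γ) = Q(√74, √138).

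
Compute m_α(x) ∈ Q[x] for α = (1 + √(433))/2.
m_α(x) = x^2 - x - 108

From 2α - 1 = √(433), squaring gives (2α - 1)^2 = 433, i.e. 4α^2 - 4α + 1 = 433, so α^2 - α + (1 - 433)/4 = 0. Since 433 ≡ 1 (mod 4), (1 - 433)/4 = -108 ∈ Z. The polynomial x^2 - x - 108 has discriminant 1 - 4·(-108) = 433, which is not a perfect square in Q (d = 433 is squarefree and ≠ 1), so x^2 - x - 108 is irreducible over Q. It is the minimal polynomial of α.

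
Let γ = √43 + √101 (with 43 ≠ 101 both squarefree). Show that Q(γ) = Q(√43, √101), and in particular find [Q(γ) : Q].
[Q(γ) : Q] = 4 (equivalently, Q(γ) = Q(√43, √101))

Obviously Q(γ) ⊆ Q(√43, √101), and [Q(√43, √101):Q] = 4 (since 43, 101 are distinct squarefree integers > 1 with 4343 not a perfect square). To show equality we compute the minimal polynomial of γ. From γ = √43 + √101: γ^2 = 43 + 2√(4343) + 101 = 144 + 2√(4343), so γ^2 - 144 = 2√(4343); squaring, (γ^2 - 144)^2 = 4·4343, i.e. γ^4 - 288γ^2 + 20736 - 17372 = 0, i.e. γ^4 - 288γ^2 + 3364 = 0. So γ is a root of x^4 - 288x^2 + 3364. This polynomial is irreducible over Q: it has no rational root (each ±√43 ± √101 is irrational), and any factorization into two quadratics over Q would force √(4343) ∈ Q (pairing opposite roots) or √43, √101 ∈ Q (other pairings), all impossible. Hence [Q(γ):Q] = 4 = [Q(√43, √101):Q], so Q(γ) = Q(√43, √101).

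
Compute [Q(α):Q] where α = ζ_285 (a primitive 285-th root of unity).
[Q(α):Q] = 144

The minimal polynomial of ζ_285 over Q is the 285-th cyclotomic polynomial Φ_285(x), which is irreducible over Q and has degree φ(285) = 144. Hence [Q(α):Q] = φ(285) = 144.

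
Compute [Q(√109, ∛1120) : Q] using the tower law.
[Q(√109, ∛1120) : Q] = 6

Let L = Q(√109, ∛1120). Since Q(√109) ⊂ L and [Q(√109):Q] = 2, the tower law gives 2 | [L:Q]. Likewise Q(∛1120) ⊂ L with [Q(∛1120):Q] = 3 (because 1120 is not a perfect cube), so 3 | [L:Q]. As gcd(2,3) = 1, [L:Q] is divisible by 6. Conversely L is generated over Q by √109 and ∛1120, so [L:Q] ≤ 2·3 = 6. Therefore [Q(√109, ∛1120) : Q] = 6.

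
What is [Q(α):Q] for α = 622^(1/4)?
[Q(α):Q] = 4

α is a root of x^4 - 622. By Eisenstein's criterion at the prime p = 2 (which divides the constant term 622 but p^2 = 4 does not, since 622 is squarefree), x^4 - 622 is irreducible over Q. Hence [Q(α):Q] = 4.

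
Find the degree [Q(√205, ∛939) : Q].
[Q(√205, ∛939) : Q] = 6

Let L = Q(√205, ∛939). Since Q(√205) ⊂ L and [Q(√205):Q] = 2, the tower law gives 2 | [L:Q]. Likewise Q(∛939) ⊂ L with [Q(∛939):Q] = 3 (because 939 is not a perfect cube), so 3 | [L:Q]. As gcd(2,3) = 1, [L:Q] is divisible by 6. Conversely L is generated over Q by √205 and ∛939, so [L:Q] ≤ 2·3 = 6. Therefore [Q(√205, ∛939) : Q] = 6.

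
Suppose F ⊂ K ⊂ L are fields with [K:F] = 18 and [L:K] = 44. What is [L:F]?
[L:F] = 792

The tower law says that for any tower of field extensions F ⊂ K ⊂ L with finite degrees, [L:F] = [L:K] · [K:F]. Here this gives [L:F] = 44 · 18 = 792.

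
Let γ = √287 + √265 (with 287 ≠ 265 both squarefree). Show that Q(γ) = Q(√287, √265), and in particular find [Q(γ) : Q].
[Q(γ) : Q] = 4 (equivalently, Q(γ) = Q(√287, √265))

Obviously Q(γ) ⊆ Q(√287, √265), and [Q(√287, √265):Q] = 4 (since 287, 265 are distinct squarefree integers > 1 with 76055 not a perfect square). To show equality we compute the minimal polynomial of γ. From γ = √287 + √265: γ^2 = 287 + 2√(76055) + 265 = 552 + 2√(76055), so γ^2 - 552 = 2√(76055); squaring, (γ^2 - 552)^2 = 4·76055, i.e. γ^4 - 1104γ^2 + 304704 - 304220 = 0, i.e. γ^4 - 1104γ^2 + 484 = 0. So γ is a root of x^4 - 1104x^2 + 484. This polynomial is irreducible over Q: it has no rational root (each ±√287 ± √265 is irrational), and any factorization into two quadratics over Q would force √(76055) ∈ Q (pairing opposite roots) or √287, √265 ∈ Q (other pairings), all impossible. Hence [Q(γ):Q] = 4 = [Q(√287, √265):Q], so Q(γ) = Q(√287, √265).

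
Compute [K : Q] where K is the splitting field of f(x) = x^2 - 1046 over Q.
[K : Q] = 2

f(x) = x^2 - 1046 factors as (x - √1046)(x + √1046). The splitting field is K = Q(√1046). Since 1046 is squarefree and > 1, it is not a perfect square, so x^2 - 1046 is irreducible over Q and [Q(√1046) : Q] = 2. Hence [K : Q] = 2.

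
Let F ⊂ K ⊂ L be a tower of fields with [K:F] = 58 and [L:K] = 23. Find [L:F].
[L:F] = 1334

The tower law says that for any tower of field extensions F ⊂ K ⊂ L with finite degrees, [L:F] = [L:K] · [K:F]. Here this gives [L:F] = 23 · 58 = 1334.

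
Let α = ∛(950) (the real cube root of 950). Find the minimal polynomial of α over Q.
m_α(x) = x^3 - 950

α satisfies α^3 = 950, so x^3 - 950 annihilates α. By the rational root test, a rational root p/q (in lowest terms) of x^3 - 950 would satisfy p^3 = 950 q^3, forcing q = 1 and p^3 = 950; but 950 is not a perfect cube, contradiction. A monic cubic over Q with no rational root is irreducible (any nontrivial factorization would include a linear factor). Hence x^3 - 950 is the minimal polynomial of α, and in particular [Q(α):Q] = 3.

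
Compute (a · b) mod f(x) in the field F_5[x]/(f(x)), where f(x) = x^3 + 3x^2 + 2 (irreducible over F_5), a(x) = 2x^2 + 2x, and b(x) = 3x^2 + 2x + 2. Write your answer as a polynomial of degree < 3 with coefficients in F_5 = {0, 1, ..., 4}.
a · b ≡ 2x^2 + 2x + 1 (mod f(x))

Multiply in F_5[x]: a(x)·b(x) = (2x^2 + 2x)·(3x^2 + 2x + 2) = x^4 + 3x^2 + 4x. This has degree ≥ 3, so divide by f(x) over F_5: x^4 + 3x^2 + 4x = (x + 2)·(x^3 + 3x^2 + 2) + (2x^2 + 2x + 1). Hence a·b ≡ 2x^2 + 2x + 1 (mod f). (F_5[x]/(f) is a field with 5^3 = 125 elements since f is irreducible of degree 3.)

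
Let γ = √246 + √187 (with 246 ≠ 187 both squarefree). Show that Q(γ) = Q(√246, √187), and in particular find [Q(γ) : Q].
[Q(γ) : Q] = 4 (equivalently, Q(γ) = Q(√246, √187))

Obviously Q(γ) ⊆ Q(√246, √187), and [Q(√246, √187):Q] = 4 (since 246, 187 are distinct squarefree integers > 1 with 46002 not a perfect square). To show equality we compute the minimal polynomial of γ. From γ = √246 + √187: γ^2 = 246 + 2√(46002) + 187 = 433 + 2√(46002), so γ^2 - 433 = 2√(46002); squaring, (γ^2 - 433)^2 = 4·46002, i.e. γ^4 - 866γ^2 + 187489 - 184008 = 0, i.e. γ^4 - 866γ^2 + 3481 = 0. So γ is a root of x^4 - 866x^2 + 3481. This polynomial is irreducible over Q: it has no rational root (each ±√246 ± √187 is irrational), and any factorization into two quadratics over Q would force √(46002) ∈ Q (pairing opposite roots) or √246, √187 ∈ Q (other pairings), all impossible. Hence [Q(γ):Q] = 4 = [Q(√246, √187):Q], so Q(γ) = Q(√246, √187).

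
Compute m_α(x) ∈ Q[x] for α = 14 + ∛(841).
m_α(x) = x^3 - 42x^2 + 588x - 3585

Set β = α - 14 = ∛(841), so β^3 = 841. Then (α - 14)^3 - 841 = 0, i.e. α is a root of g(x) = (x - 14)^3 - 841 = x^3 - 42x^2 + 588x - 3585. Since g(x) = h(x - 14) where h(x) = x^3 - 841, and h is irreducible over Q (because 841 is not a perfect cube, so h has no rational root, and a monic cubic with no rational root is irreducible), g is also irreducible (irreducibility is preserved under the substitution x → x - 14). Hence m_α(x) = x^3 - 42x^2 + 588x - 3585.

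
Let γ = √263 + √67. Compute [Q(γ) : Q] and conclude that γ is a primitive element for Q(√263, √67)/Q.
[Q(γ) : Q] = 4 (equivalently, Q(γ) = Q(√263, √67))

Obviously Q(γ) ⊆ Q(√263, √67), and [Q(√263, √67):Q] = 4 (since 263, 67 are distinct squarefree integers > 1 with 17621 not a perfect square). To show equality we compute the minimal polynomial of γ. From γ = √263 + √67: γ^2 = 263 + 2√(17621) + 67 = 330 + 2√(17621), so γ^2 - 330 = 2√(17621); squaring, (γ^2 - 330)^2 = 4·17621, i.e. γ^4 - 660γ^2 + 108900 - 70484 = 0, i.e. γ^4 - 660γ^2 + 38416 = 0. So γ is a root of x^4 - 660x^2 + 38416. This polynomial is irreducible over Q: it has no rational root (each ±√263 ± √67 is irrational), and any factorization into two quadratics over Q would force √(17621) ∈ Q (pairing opposite roots) or √263, √67 ∈ Q (other pairings), all impossible. Hence [Q(γ):Q] = 4 = [Q(√263, √67):Q], so Q(γ) = Q(√263, √67).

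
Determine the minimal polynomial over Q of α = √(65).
m_α(x) = x^2 - 65

α satisfies α^2 - 65 = 0, so x^2 - 65 annihilates α. Since d = 65 is squarefree and ≠ 1, it is not a perfect square in Q, so x^2 - 65 has no rational root and is therefore irreducible over Q (a degree-2 polynomial over a field is irreducible iff it has no root). Hence m_α(x) = x^2 - 65.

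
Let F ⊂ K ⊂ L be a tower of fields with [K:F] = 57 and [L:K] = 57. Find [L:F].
[L:F] = 3249

The tower law says that for any tower of field extensions F ⊂ K ⊂ L with finite degrees, [L:F] = [L:K] · [K:F]. Here this gives [L:F] = 57 · 57 = 3249.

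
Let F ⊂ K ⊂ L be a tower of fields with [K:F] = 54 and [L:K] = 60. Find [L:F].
[L:F] = 3240

The tower law says that for any tower of field extensions F ⊂ K ⊂ L with finite degrees, [L:F] = [L:K] · [K:F]. Here this gives [L:F] = 60 · 54 = 3240.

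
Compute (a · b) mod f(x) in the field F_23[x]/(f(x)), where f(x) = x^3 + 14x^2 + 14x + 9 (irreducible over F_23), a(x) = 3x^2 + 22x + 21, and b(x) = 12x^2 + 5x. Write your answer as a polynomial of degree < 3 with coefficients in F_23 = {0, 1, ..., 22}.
a · b ≡ 18x^2 + 10x + 1 (mod f(x))

Multiply in F_23[x]: a(x)·b(x) = (3x^2 + 22x + 21)·(12x^2 + 5x) = 13x^4 + 3x^3 + 17x^2 + 13x. This has degree ≥ 3, so divide by f(x) over F_23: 13x^4 + 3x^3 + 17x^2 + 13x = (13x + 5)·(x^3 + 14x^2 + 14x + 9) + (18x^2 + 10x + 1). Hence a·b ≡ 18x^2 + 10x + 1 (mod f). (F_23[x]/(f) is a field with 23^3 = 12167 elements since f is irreducible of degree 3.)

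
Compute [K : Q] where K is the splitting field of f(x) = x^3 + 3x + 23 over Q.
[K : Q] = 6

By the rational root test, any rational root of the monic integer polynomial f(x) = x^3 + 3x + 23 must be an integer dividing the constant term 23, i.e. one of ±{1, 23}. Evaluating: f(1) = 27, f(-1) = 19, f(23) = 12259, f(-23) = -12213; none is 0, so f has no rational root and is therefore irreducible over Q (a cubic with no linear factor over a field is irreducible). For an irreducible cubic, the Galois group is A_3 or S_3 according as the discriminant disc(f) = -4a^3 - 27b^2 = -4·(3)^3 - 27·(23)^2 = -14391 is or is not a square in Q. Here disc(f) = -14391 is not a perfect square in Q, so the Galois group of f over Q is not contained in A_3 and must be all of S_3. The splitting field has degree |S_3| = 6 over Q, so [K : Q] = 6.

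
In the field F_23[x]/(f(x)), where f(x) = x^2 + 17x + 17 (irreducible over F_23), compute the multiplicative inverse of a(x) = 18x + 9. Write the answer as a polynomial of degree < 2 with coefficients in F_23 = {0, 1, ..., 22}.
a(x)^(-1) ≡ 20x + 8 (mod f(x))

Since f is irreducible over F_23, F_23[x]/(f) is a field and a(x) ≠ 0 has an inverse. Apply the extended Euclidean algorithm to f(x) and a(x) in F_23[x]: f(x) = (9x + 22)·a(x) + (3). The last nonzero remainder is the constant 3 = gcd(f, a) in F_23. Back-substituting through the division chain expresses 3 = s(x)·a(x) + t(x)·f(x) with s(x) ≡ 14x + 1 (mod f), so (14x + 1)·a(x) ≡ 3 (mod f). Multiplying by 3^(-1) ≡ 8 in F_23 gives a(x)^(-1) ≡ 8·(14x + 1) ≡ 20x + 8 (mod f). Check: (18x + 9)·(20x + 8) = 15x^2 + 2x + 3 ≡ 1 (mod x^2 + 17x + 17).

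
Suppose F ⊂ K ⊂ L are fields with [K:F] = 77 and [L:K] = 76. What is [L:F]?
[L:F] = 5852

The tower law says that for any tower of field extensions F ⊂ K ⊂ L with finite degrees, [L:F] = [L:K] · [K:F]. Here this gives [L:F] = 76 · 77 = 5852.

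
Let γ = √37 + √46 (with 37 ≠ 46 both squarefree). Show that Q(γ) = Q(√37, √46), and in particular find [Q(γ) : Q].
[Q(γ) : Q] = 4 (equivalently, Q(γ) = Q(√37, √46))

Obviously Q(γ) ⊆ Q(√37, √46), and [Q(√37, √46):Q] = 4 (since 37, 46 are distinct squarefree integers > 1 with 1702 not a perfect square). To show equality we compute the minimal polynomial of γ. From γ = √37 + √46: γ^2 = 37 + 2√(1702) + 46 = 83 + 2√(1702), so γ^2 - 83 = 2√(1702); squaring, (γ^2 - 83)^2 = 4·1702, i.e. γ^4 - 166γ^2 + 6889 - 6808 = 0, i.e. γ^4 - 166γ^2 + 81 = 0. So γ is a root of x^4 - 166x^2 + 81. This polynomial is irreducible over Q: it has no rational root (each ±√37 ± √46 is irrational), and any factorization into two quadratics over Q would force √(1702) ∈ Q (pairing opposite roots) or √37, √46 ∈ Q (other pairings), all impossible. Hence [Q(γ):Q] = 4 = [Q(√37, √46):Q], so Q(γ) = Q(√37, √46).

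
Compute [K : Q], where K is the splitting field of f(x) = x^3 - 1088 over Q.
[K : Q] = 6

The roots of x^3 - 1088 are ∛1088, ω∛1088, ω^2∛1088 where ω = e^(2πi/3) is a primitive cube root of unity, so K = Q(∛1088, ω). Now [Q(∛1088):Q] = 3 (since 1088 is not a perfect cube, x^3 - 1088 is irreducible) and [Q(ω):Q] = 2. Both 2 and 3 divide [K:Q], and [K:Q] ≤ 3·2 = 6, so [K:Q] = 6. (Equivalently: Q(∛1088) ⊂ R but ω ∉ R, so [K : Q(∛1088)] = 2.)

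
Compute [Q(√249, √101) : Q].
[Q(√249, √101) : Q] = 4

[Q(√249):Q] = 2 (min poly x^2 - 249, irreducible since 249 is squarefree > 1). For the top step, suppose √101 ∈ Q(√249), say √101 = c + d√249 with c, d ∈ Q. Squaring: 101 = c^2 + 249d^2 + 2cd√249. Since √249 ∉ Q this forces 2cd = 0. If d = 0 then √101 = c ∈ Q, contradicting 101 squarefree > 1. If c = 0 then 101 = 249d^2, so 249·101 = (249d)^2 is a perfect square in Q — but 249·101 = 25149 is not a perfect square (since 249 and 101 are distinct squarefree integers). Contradiction. Hence √101 ∉ Q(√249), so x^2 - 101 stays irreducible over Q(√249) and [Q(√249, √101) : Q(√249)] = 2. By the tower law, [Q(√249, √101) : Q] = 2 · 2 = 4.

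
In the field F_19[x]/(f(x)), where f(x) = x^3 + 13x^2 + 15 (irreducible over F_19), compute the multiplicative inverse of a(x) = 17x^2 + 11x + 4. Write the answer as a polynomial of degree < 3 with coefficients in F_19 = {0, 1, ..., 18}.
a(x)^(-1) ≡ 7x^2 + 12 (mod f(x))

Since f is irreducible over F_19, F_19[x]/(f) is a field and a(x) ≠ 0 has an inverse. Apply the extended Euclidean algorithm to f(x) and a(x) in F_19[x]: f(x) = (9x + 5)·a(x) + (4x + 14);  a(x) = (9x + 14)·(4x + 14) + (17). The last nonzero remainder is the constant 17 = gcd(f, a) in F_19. Back-substituting through the division chain expresses 17 = s(x)·a(x) + t(x)·f(x) with s(x) ≡ 5x^2 + 14 (mod f), so (5x^2 + 14)·a(x) ≡ 17 (mod f). Multiplying by 17^(-1) ≡ 9 in F_19 gives a(x)^(-1) ≡ 9·(5x^2 + 14) ≡ 7x^2 + 12 (mod f). Check: (17x^2 + 11x + 4)·(7x^2 + 12) = 5x^4 + x^3 + 4x^2 + 18x + 10 ≡ 1 (mod x^3 + 13x^2 + 15).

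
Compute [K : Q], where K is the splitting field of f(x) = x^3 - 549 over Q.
[K : Q] = 6

The roots of x^3 - 549 are ∛549, ω∛549, ω^2∛549 where ω = e^(2πi/3) is a primitive cube root of unity, so K = Q(∛549, ω). Now [Q(∛549):Q] = 3 (since 549 is not a perfect cube, x^3 - 549 is irreducible) and [Q(ω):Q] = 2. Both 2 and 3 divide [K:Q], and [K:Q] ≤ 3·2 = 6, so [K:Q] = 6. (Equivalently: Q(∛549) ⊂ R but ω ∉ R, so [K : Q(∛549)] = 2.)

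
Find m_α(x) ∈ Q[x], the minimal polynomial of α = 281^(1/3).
m_α(x) = x^3 - 281

α satisfies α^3 = 281, so x^3 - 281 annihilates α. By the rational root test, a rational root p/q (in lowest terms) of x^3 - 281 would satisfy p^3 = 281 q^3, forcing q = 1 and p^3 = 281; but 281 is not a perfect cube, contradiction. A monic cubic over Q with no rational root is irreducible (any nontrivial factorization would include a linear factor). Hence x^3 - 281 is the minimal polynomial of α, and in particular [Q(α):Q] = 3.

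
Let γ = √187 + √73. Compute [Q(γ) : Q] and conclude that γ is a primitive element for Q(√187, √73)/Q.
[Q(γ) : Q] = 4 (equivalently, Q(γ) = Q(√187, √73))

Obviously Q(γ) ⊆ Q(√187, √73), and [Q(√187, √73):Q] = 4 (since 187, 73 are distinct squarefree integers > 1 with 13651 not a perfect square). To show equality we compute the minimal polynomial of γ. From γ = √187 + √73: γ^2 = 187 + 2√(13651) + 73 = 260 + 2√(13651), so γ^2 - 260 = 2√(13651); squaring, (γ^2 - 260)^2 = 4·13651, i.e. γ^4 - 520γ^2 + 67600 - 54604 = 0, i.e. γ^4 - 520γ^2 + 12996 = 0. So γ is a root of x^4 - 520x^2 + 12996. This polynomial is irreducible over Q: it has no rational root (each ±√187 ± √73 is irrational), and any factorization into two quadratics over Q would force √(13651) ∈ Q (pairing opposite roots) or √187, √73 ∈ Q (other pairings), all impossible. Hence [Q(γ):Q] = 4 = [Q(√187, √73):Q], so Q(γ) = Q(√187, √73).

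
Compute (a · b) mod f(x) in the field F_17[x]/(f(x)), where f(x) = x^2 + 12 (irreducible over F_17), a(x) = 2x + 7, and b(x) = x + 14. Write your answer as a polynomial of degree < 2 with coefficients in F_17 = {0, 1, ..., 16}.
a · b ≡ x + 6 (mod f(x))

Multiply in F_17[x]: a(x)·b(x) = (2x + 7)·(x + 14) = 2x^2 + x + 13. This has degree ≥ 2, so divide by f(x) over F_17: 2x^2 + x + 13 = (2)·(x^2 + 12) + (x + 6). Hence a·b ≡ x + 6 (mod f). (F_17[x]/(f) is a field with 17^2 = 289 elements since f is irreducible of degree 2.)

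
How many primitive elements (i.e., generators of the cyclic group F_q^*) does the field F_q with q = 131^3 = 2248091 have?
There are φ(2248090) = 830016 primitive elements

F_q^* is cyclic of order q - 1 = 2248090. A cyclic group of order m has exactly φ(m) generators. Here m = 2248090 = 2 · 5 · 13 · 17293, so the number of primitive elements is φ(2248090) = 830016.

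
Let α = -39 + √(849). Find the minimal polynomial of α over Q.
m_α(x) = x^2 + 78x + 672

From α + 39 = √(849), squaring gives (α + 39)^2 = 849, i.e. α^2 + 78α + 1521 = 849, so α^2 + 78α + 672 = 0. The discriminant of x^2 + 78x + 672 is (78)^2 - 4·(672) = 6084 - 2688 = 3396, and 4·(849) is not a perfect square in Q since 849 is squarefree and ≠ 1. Hence x^2 + 78x + 672 is irreducible over Q and is the minimal polynomial of α.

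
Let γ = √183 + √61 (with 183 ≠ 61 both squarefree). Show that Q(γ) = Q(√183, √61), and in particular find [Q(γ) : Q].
[Q(γ) : Q] = 4 (equivalently, Q(γ) = Q(√183, √61))

Obviously Q(γ) ⊆ Q(√183, √61), and [Q(√183, √61):Q] = 4 (since 183, 61 are distinct squarefree integers > 1 with 11163 not a perfect square). To show equality we compute the minimal polynomial of γ. From γ = √183 + √61: γ^2 = 183 + 2√(11163) + 61 = 244 + 2√(11163), so γ^2 - 244 = 2√(11163); squaring, (γ^2 - 244)^2 = 4·11163, i.e. γ^4 - 488γ^2 + 59536 - 44652 = 0, i.e. γ^4 - 488γ^2 + 14884 = 0. So γ is a root of x^4 - 488x^2 + 14884. This polynomial is irreducible over Q: it has no rational root (each ±√183 ± √61 is irrational), and any factorization into two quadratics over Q would force √(11163) ∈ Q (pairing opposite roots) or √183, √61 ∈ Q (other pairings), all impossible. Hence [Q(γ):Q] = 4 = [Q(√183, √61):Q], so Q(γ) = Q(√183, √61).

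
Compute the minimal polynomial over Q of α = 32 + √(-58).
m_α(x) = x^2 - 64x + 1082

From α - 32 = √(-58), squaring gives (α - 32)^2 = -58, i.e. α^2 - 64α + 1024 = -58, so α^2 - 64α + 1082 = 0. The discriminant of x^2 - 64x + 1082 is (-64)^2 - 4·(1082) = 4096 - 4328 = -232, and 4·(-58) is not a perfect square in Q since -58 is squarefree and ≠ 1. Hence x^2 - 64x + 1082 is irreducible over Q and is the minimal polynomial of α.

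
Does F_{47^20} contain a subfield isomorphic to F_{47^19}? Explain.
No: F_{47^19} is not a subfield of F_{47^20}

F_{p^m} embeds in F_{p^n} iff m | n. Here 19 ∤ 20 (since 20 = 1·19 + 1 with remainder 1 ≠ 0), so F_{47^19} is not a subfield of F_{47^20}. Equivalently: if it were, the tower law would give 19 = [F_{47^19}:F_47] dividing [F_{47^20}:F_47] = 20, contradiction.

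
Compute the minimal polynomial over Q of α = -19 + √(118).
m_α(x) = x^2 + 38x + 243

From α + 19 = √(118), squaring gives (α + 19)^2 = 118, i.e. α^2 + 38α + 361 = 118, so α^2 + 38α + 243 = 0. The discriminant of x^2 + 38x + 243 is (38)^2 - 4·(243) = 1444 - 972 = 472, and 4·(118) is not a perfect square in Q since 118 is squarefree and ≠ 1. Hence x^2 + 38x + 243 is irreducible over Q and is the minimal polynomial of α.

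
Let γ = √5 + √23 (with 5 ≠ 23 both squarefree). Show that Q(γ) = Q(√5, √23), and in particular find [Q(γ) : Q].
[Q(γ) : Q] = 4 (equivalently, Q(γ) = Q(√5, √23))

Obviously Q(γ) ⊆ Q(√5, √23), and [Q(√5, √23):Q] = 4 (since 5, 23 are distinct squarefree integers > 1 with 115 not a perfect square). To show equality we compute the minimal polynomial of γ. From γ = √5 + √23: γ^2 = 5 + 2√(115) + 23 = 28 + 2√(115), so γ^2 - 28 = 2√(115); squaring, (γ^2 - 28)^2 = 4·115, i.e. γ^4 - 56γ^2 + 784 - 460 = 0, i.e. γ^4 - 56γ^2 + 324 = 0. So γ is a root of x^4 - 56x^2 + 324. This polynomial is irreducible over Q: it has no rational root (each ±√5 ± √23 is irrational), and any factorization into two quadratics over Q would force √(115) ∈ Q (pairing opposite roots) or √5, √23 ∈ Q (other pairings), all impossible. Hence [Q(γ):Q] = 4 = [Q(√5, √23):Q], so Q(γ) = Q(√5, √23).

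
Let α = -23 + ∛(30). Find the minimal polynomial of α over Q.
m_α(x) = x^3 + 69x^2 + 1587x + 12137

Set β = α + 23 = ∛(30), so β^3 = 30. Then (α + 23)^3 - 30 = 0, i.e. α is a root of g(x) = (x + 23)^3 - 30 = x^3 + 69x^2 + 1587x + 12137. Since g(x) = h(x + 23) where h(x) = x^3 - 30, and h is irreducible over Q (because 30 is not a perfect cube, so h has no rational root, and a monic cubic with no rational root is irreducible), g is also irreducible (irreducibility is preserved under the substitution x → x + 23). Hence m_α(x) = x^3 + 69x^2 + 1587x + 12137.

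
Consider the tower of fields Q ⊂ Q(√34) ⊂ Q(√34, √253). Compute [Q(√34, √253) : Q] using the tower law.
[Q(√34, √253) : Q] = 4

[Q(√34):Q] = 2 (min poly x^2 - 34, irreducible since 34 is squarefree > 1). For the top step, suppose √253 ∈ Q(√34), say √253 = c + d√34 with c, d ∈ Q. Squaring: 253 = c^2 + 34d^2 + 2cd√34. Since √34 ∉ Q this forces 2cd = 0. If d = 0 then √253 = c ∈ Q, contradicting 253 squarefree > 1. If c = 0 then 253 = 34d^2, so 34·253 = (34d)^2 is a perfect square in Q — but 34·253 = 8602 is not a perfect square (since 34 and 253 are distinct squarefree integers). Contradiction. Hence √253 ∉ Q(√34), so x^2 - 253 stays irreducible over Q(√34) and [Q(√34, √253) : Q(√34)] = 2. By the tower law, [Q(√34, √253) : Q] = 2 · 2 = 4.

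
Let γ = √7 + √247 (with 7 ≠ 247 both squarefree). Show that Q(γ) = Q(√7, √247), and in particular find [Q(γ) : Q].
[Q(γ) : Q] = 4 (equivalently, Q(γ) = Q(√7, √247))

Obviously Q(γ) ⊆ Q(√7, √247), and [Q(√7, √247):Q] = 4 (since 7, 247 are distinct squarefree integers > 1 with 1729 not a perfect square). To show equality we compute the minimal polynomial of γ. From γ = √7 + √247: γ^2 = 7 + 2√(1729) + 247 = 254 + 2√(1729), so γ^2 - 254 = 2√(1729); squaring, (γ^2 - 254)^2 = 4·1729, i.e. γ^4 - 508γ^2 + 64516 - 6916 = 0, i.e. γ^4 - 508γ^2 + 57600 = 0. So γ is a root of x^4 - 508x^2 + 57600. This polynomial is irreducible over Q: it has no rational root (each ±√7 ± √247 is irrational), and any factorization into two quadratics over Q would force √(1729) ∈ Q (pairing opposite roots) or √7, √247 ∈ Q (other pairings), all impossible. Hence [Q(γ):Q] = 4 = [Q(√7, √247):Q], so Q(γ) = Q(√7, √247).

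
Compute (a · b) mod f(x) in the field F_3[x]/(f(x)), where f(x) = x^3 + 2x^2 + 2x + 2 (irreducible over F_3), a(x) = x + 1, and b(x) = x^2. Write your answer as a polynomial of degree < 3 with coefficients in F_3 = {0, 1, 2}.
a · b ≡ 2x^2 + x + 1 (mod f(x))

Multiply in F_3[x]: a(x)·b(x) = (x + 1)·(x^2) = x^3 + x^2. This has degree ≥ 3, so divide by f(x) over F_3: x^3 + x^2 = (1)·(x^3 + 2x^2 + 2x + 2) + (2x^2 + x + 1). Hence a·b ≡ 2x^2 + x + 1 (mod f). (F_3[x]/(f) is a field with 3^3 = 27 elements since f is irreducible of degree 3.)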